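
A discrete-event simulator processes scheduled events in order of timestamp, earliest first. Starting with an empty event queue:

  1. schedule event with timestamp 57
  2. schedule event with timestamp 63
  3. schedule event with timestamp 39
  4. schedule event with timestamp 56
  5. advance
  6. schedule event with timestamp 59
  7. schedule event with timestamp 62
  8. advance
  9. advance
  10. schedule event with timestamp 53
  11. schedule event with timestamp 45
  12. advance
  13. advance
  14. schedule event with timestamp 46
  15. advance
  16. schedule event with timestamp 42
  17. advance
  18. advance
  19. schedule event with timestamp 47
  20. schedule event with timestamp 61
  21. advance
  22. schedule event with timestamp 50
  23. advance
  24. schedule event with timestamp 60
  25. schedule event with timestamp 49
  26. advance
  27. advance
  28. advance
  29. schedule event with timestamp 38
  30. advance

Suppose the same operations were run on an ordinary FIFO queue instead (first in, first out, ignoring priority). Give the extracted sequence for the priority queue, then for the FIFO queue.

insert 57 → {57}
insert 63 → {57, 63}
insert 39 → {39, 57, 63}
insert 56 → {39, 56, 57, 63}
advance → 39; now {56, 57, 63}
insert 59 → {56, 57, 59, 63}
insert 62 → {56, 57, 59, 62, 63}
advance → 56; now {57, 59, 62, 63}
advance → 57; now {59, 62, 63}
insert 53 → {53, 59, 62, 63}
insert 45 → {45, 53, 59, 62, 63}
advance → 45; now {53, 59, 62, 63}
advance → 53; now {59, 62, 63}
insert 46 → {46, 59, 62, 63}
advance → 46; now {59, 62, 63}
insert 42 → {42, 59, 62, 63}
advance → 42; now {59, 62, 63}
advance → 59; now {62, 63}
insert 47 → {47, 62, 63}
insert 61 → {47, 61, 62, 63}
advance → 47; now {61, 62, 63}
insert 50 → {50, 61, 62, 63}
advance → 50; now {61, 62, 63}
insert 60 → {60, 61, 62, 63}
insert 49 → {49, 60, 61, 62, 63}
advance → 49; now {60, 61, 62, 63}
advance → 60; now {61, 62, 63}
advance → 61; now {62, 63}
insert 38 → {38, 62, 63}
advance → 38; now {62, 63}

priority queue: [39, 56, 57, 45, 53, 46, 42, 59, 47, 50, 49, 60, 61, 38]; FIFO queue: 57, 63, 39, 56, 59, 62, 53, 45, 46, 42, 47, 61, 50, 60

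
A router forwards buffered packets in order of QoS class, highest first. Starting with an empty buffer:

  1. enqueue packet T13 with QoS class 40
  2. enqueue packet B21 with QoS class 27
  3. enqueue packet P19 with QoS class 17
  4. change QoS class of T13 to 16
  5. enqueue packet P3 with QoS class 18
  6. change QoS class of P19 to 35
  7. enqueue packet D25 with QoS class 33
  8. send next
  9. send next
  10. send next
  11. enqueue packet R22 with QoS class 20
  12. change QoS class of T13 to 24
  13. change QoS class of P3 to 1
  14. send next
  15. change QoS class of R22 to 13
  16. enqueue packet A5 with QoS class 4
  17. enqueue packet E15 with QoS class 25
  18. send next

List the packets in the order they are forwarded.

P19 → D25 → B21 → T13 → E15

add T13 (QoS class 40) → {T13:40}
add B21 (QoS class 27) → {T13:40, B21:27}
add P19 (QoS class 17) → {T13:40, B21:27, P19:17}
update T13 to QoS class 16 → {B21:27, P19:17, T13:16}
add P3 (QoS class 18) → {B21:27, P3:18, P19:17, T13:16}
update P19 to QoS class 35 → {P19:35, B21:27, P3:18, T13:16}
add D25 (QoS class 33) → {P19:35, D25:33, B21:27, P3:18, T13:16}
send next → P19; now {D25:33, B21:27, P3:18, T13:16}
send next → D25; now {B21:27, P3:18, T13:16}
send next → B21; now {P3:18, T13:16}
add R22 (QoS class 20) → {R22:20, P3:18, T13:16}
update T13 to QoS class 24 → {T13:24, R22:20, P3:18}
update P3 to QoS class 1 → {T13:24, R22:20, P3:1}
send next → T13; now {R22:20, P3:1}
update R22 to QoS class 13 → {R22:13, P3:1}
add A5 (QoS class 4) → {R22:13, A5:4, P3:1}
add E15 (QoS class 25) → {E15:25, R22:13, A5:4, P3:1}
send next → E15; now {R22:13, A5:4, P3:1}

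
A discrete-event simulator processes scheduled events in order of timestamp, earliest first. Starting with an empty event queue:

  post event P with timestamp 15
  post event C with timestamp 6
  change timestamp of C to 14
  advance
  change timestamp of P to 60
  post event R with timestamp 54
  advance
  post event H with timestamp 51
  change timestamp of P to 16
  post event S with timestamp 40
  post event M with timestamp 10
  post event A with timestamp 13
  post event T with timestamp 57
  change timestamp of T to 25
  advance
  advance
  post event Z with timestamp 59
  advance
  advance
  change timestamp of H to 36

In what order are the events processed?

add P (timestamp 15) → {P:15}
add C (timestamp 6) → {C:6, P:15}
update C to timestamp 14 → {C:14, P:15}
advance → C; now {P:15}
update P to timestamp 60 → {P:60}
add R (timestamp 54) → {R:54, P:60}
advance → R; now {P:60}
add H (timestamp 51) → {H:51, P:60}
update P to timestamp 16 → {P:16, H:51}
add S (timestamp 40) → {P:16, S:40, H:51}
add M (timestamp 10) → {M:10, P:16, S:40, H:51}
add A (timestamp 13) → {M:10, A:13, P:16, S:40, H:51}
add T (timestamp 57) → {M:10, A:13, P:16, S:40, H:51, T:57}
update T to timestamp 25 → {M:10, A:13, P:16, T:25, S:40, H:51}
advance → M; now {A:13, P:16, T:25, S:40, H:51}
advance → A; now {P:16, T:25, S:40, H:51}
add Z (timestamp 59) → {P:16, T:25, S:40, H:51, Z:59}
advance → P; now {T:25, S:40, H:51, Z:59}
advance → T; now {S:40, H:51, Z:59}
update H to timestamp 36 → {H:36, S:40, Z:59}

[C, R, M, A, P, T]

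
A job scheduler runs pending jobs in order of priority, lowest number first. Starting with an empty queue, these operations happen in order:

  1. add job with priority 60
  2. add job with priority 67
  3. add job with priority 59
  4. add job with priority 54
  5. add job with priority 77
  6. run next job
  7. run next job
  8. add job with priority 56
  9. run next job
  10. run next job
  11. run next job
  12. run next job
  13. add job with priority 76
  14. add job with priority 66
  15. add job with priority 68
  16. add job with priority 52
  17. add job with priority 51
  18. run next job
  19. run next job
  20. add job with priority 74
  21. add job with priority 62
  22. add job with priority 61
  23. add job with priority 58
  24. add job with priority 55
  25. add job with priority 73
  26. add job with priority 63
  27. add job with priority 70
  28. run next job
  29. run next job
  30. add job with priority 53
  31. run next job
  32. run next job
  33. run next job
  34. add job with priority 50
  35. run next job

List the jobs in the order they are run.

54, 59, 56, 60, 67, 77, 51, 52, 55, 58, 53, 61, 62, 50

insert 60 → {60}
insert 67 → {60, 67}
insert 59 → {59, 60, 67}
insert 54 → {54, 59, 60, 67}
insert 77 → {54, 59, 60, 67, 77}
run next job → 54; now {59, 60, 67, 77}
run next job → 59; now {60, 67, 77}
insert 56 → {56, 60, 67, 77}
run next job → 56; now {60, 67, 77}
run next job → 60; now {67, 77}
run next job → 67; now {77}
run next job → 77; now {}
insert 76 → {76}
insert 66 → {66, 76}
insert 68 → {66, 68, 76}
insert 52 → {52, 66, 68, 76}
insert 51 → {51, 52, 66, 68, 76}
run next job → 51; now {52, 66, 68, 76}
run next job → 52; now {66, 68, 76}
insert 74 → {66, 68, 74, 76}
insert 62 → {62, 66, 68, 74, 76}
insert 61 → {61, 62, 66, 68, 74, 76}
insert 58 → {58, 61, 62, 66, 68, 74, 76}
insert 55 → {55, 58, 61, 62, 66, 68, 74, 76}
insert 73 → {55, 58, 61, 62, 66, 68, 73, 74, 76}
insert 63 → {55, 58, 61, 62, 63, 66, 68, 73, 74, 76}
insert 70 → {55, 58, 61, 62, 63, 66, 68, 70, 73, 74, 76}
run next job → 55; now {58, 61, 62, 63, 66, 68, 70, 73, 74, 76}
run next job → 58; now {61, 62, 63, 66, 68, 70, 73, 74, 76}
insert 53 → {53, 61, 62, 63, 66, 68, 70, 73, 74, 76}
run next job → 53; now {61, 62, 63, 66, 68, 70, 73, 74, 76}
run next job → 61; now {62, 63, 66, 68, 70, 73, 74, 76}
run next job → 62; now {63, 66, 68, 70, 73, 74, 76}
insert 50 → {50, 63, 66, 68, 70, 73, 74, 76}
run next job → 50; now {63, 66, 68, 70, 73, 74, 76}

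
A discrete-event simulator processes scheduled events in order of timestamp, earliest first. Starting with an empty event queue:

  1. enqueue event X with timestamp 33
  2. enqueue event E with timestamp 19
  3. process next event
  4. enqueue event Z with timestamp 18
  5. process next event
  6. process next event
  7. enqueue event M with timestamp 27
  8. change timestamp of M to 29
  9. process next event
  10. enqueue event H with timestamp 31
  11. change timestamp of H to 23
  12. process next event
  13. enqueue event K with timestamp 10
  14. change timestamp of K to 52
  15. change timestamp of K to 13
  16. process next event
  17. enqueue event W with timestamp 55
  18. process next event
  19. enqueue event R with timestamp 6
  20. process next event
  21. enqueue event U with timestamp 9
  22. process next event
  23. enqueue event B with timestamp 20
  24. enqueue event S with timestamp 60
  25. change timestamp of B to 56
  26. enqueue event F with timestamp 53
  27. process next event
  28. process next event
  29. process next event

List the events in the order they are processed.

add X (timestamp 33) → {X:33}
add E (timestamp 19) → {E:19, X:33}
process next event → E; now {X:33}
add Z (timestamp 18) → {Z:18, X:33}
process next event → Z; now {X:33}
process next event → X; now {}
add M (timestamp 27) → {M:27}
update M to timestamp 29 → {M:29}
process next event → M; now {}
add H (timestamp 31) → {H:31}
update H to timestamp 23 → {H:23}
process next event → H; now {}
add K (timestamp 10) → {K:10}
update K to timestamp 52 → {K:52}
update K to timestamp 13 → {K:13}
process next event → K; now {}
add W (timestamp 55) → {W:55}
process next event → W; now {}
add R (timestamp 6) → {R:6}
process next event → R; now {}
add U (timestamp 9) → {U:9}
process next event → U; now {}
add B (timestamp 20) → {B:20}
add S (timestamp 60) → {B:20, S:60}
update B to timestamp 56 → {B:56, S:60}
add F (timestamp 53) → {F:53, B:56, S:60}
process next event → F; now {B:56, S:60}
process next event → B; now {S:60}
process next event → S; now {}

E → Z → X → M → H → K → W → R → U → F → B → S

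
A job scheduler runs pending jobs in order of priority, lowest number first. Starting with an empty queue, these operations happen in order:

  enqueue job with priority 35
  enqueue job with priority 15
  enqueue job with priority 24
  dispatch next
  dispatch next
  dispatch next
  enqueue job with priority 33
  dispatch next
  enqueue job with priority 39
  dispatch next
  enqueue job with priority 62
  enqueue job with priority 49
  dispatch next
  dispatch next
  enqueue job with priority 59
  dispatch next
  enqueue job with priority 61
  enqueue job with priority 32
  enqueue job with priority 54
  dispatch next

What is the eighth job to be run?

59

insert 35 → {35}
insert 15 → {15, 35}
insert 24 → {15, 24, 35}
dispatch next → 15; now {24, 35}
dispatch next → 24; now {35}
dispatch next → 35; now {}
insert 33 → {33}
dispatch next → 33; now {}
insert 39 → {39}
dispatch next → 39; now {}
insert 62 → {62}
insert 49 → {49, 62}
dispatch next → 49; now {62}
dispatch next → 62; now {}
insert 59 → {59}
dispatch next → 59; now {}
insert 61 → {61}
insert 32 → {32, 61}
insert 54 → {32, 54, 61}
dispatch next → 32; now {54, 61}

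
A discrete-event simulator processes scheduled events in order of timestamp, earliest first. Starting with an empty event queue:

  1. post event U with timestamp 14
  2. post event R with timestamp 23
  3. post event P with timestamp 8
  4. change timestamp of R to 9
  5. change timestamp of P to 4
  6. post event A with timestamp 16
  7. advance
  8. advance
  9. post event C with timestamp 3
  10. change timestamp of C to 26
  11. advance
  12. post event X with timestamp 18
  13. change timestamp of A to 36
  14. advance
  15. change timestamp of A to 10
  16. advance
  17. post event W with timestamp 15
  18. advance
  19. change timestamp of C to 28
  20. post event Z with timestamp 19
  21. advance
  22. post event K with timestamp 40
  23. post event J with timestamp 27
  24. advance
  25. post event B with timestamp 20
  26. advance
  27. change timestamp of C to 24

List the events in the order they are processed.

[P, R, U, X, A, W, Z, J, B]

add U (timestamp 14) → {U:14}
add R (timestamp 23) → {U:14, R:23}
add P (timestamp 8) → {P:8, U:14, R:23}
update R to timestamp 9 → {P:8, R:9, U:14}
update P to timestamp 4 → {P:4, R:9, U:14}
add A (timestamp 16) → {P:4, R:9, U:14, A:16}
advance → P; now {R:9, U:14, A:16}
advance → R; now {U:14, A:16}
add C (timestamp 3) → {C:3, U:14, A:16}
update C to timestamp 26 → {U:14, A:16, C:26}
advance → U; now {A:16, C:26}
add X (timestamp 18) → {A:16, X:18, C:26}
update A to timestamp 36 → {X:18, C:26, A:36}
advance → X; now {C:26, A:36}
update A to timestamp 10 → {A:10, C:26}
advance → A; now {C:26}
add W (timestamp 15) → {W:15, C:26}
advance → W; now {C:26}
update C to timestamp 28 → {C:28}
add Z (timestamp 19) → {Z:19, C:28}
advance → Z; now {C:28}
add K (timestamp 40) → {C:28, K:40}
add J (timestamp 27) → {J:27, C:28, K:40}
advance → J; now {C:28, K:40}
add B (timestamp 20) → {B:20, C:28, K:40}
advance → B; now {C:28, K:40}
update C to timestamp 24 → {C:24, K:40}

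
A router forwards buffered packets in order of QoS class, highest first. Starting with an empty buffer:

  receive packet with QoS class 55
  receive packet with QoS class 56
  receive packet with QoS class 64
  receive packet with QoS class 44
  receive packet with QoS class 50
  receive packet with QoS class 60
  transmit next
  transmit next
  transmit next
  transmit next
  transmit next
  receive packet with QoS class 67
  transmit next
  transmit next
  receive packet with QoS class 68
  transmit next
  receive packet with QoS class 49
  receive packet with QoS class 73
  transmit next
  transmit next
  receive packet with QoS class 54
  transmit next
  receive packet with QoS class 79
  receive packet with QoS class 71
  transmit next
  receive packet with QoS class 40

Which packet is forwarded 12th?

insert 55 → {55}
insert 56 → {56, 55}
insert 64 → {64, 56, 55}
insert 44 → {64, 56, 55, 44}
insert 50 → {64, 56, 55, 50, 44}
insert 60 → {64, 60, 56, 55, 50, 44}
transmit next → 64; now {60, 56, 55, 50, 44}
transmit next → 60; now {56, 55, 50, 44}
transmit next → 56; now {55, 50, 44}
transmit next → 55; now {50, 44}
transmit next → 50; now {44}
insert 67 → {67, 44}
transmit next → 67; now {44}
transmit next → 44; now {}
insert 68 → {68}
transmit next → 68; now {}
insert 49 → {49}
insert 73 → {73, 49}
transmit next → 73; now {49}
transmit next → 49; now {}
insert 54 → {54}
transmit next → 54; now {}
insert 79 → {79}
insert 71 → {79, 71}
transmit next → 79; now {71}
insert 40 → {71, 40}

79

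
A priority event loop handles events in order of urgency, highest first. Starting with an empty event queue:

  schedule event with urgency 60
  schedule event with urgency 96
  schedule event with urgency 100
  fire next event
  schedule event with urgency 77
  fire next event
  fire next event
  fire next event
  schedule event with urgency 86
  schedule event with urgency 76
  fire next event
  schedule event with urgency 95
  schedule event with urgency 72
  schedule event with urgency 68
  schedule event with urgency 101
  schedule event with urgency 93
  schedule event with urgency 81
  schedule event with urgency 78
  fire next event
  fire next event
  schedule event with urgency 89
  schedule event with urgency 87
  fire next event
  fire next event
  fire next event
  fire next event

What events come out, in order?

insert 60 → {60}
insert 96 → {96, 60}
insert 100 → {100, 96, 60}
fire next event → 100; now {96, 60}
insert 77 → {96, 77, 60}
fire next event → 96; now {77, 60}
fire next event → 77; now {60}
fire next event → 60; now {}
insert 86 → {86}
insert 76 → {86, 76}
fire next event → 86; now {76}
insert 95 → {95, 76}
insert 72 → {95, 76, 72}
insert 68 → {95, 76, 72, 68}
insert 101 → {101, 95, 76, 72, 68}
insert 93 → {101, 95, 93, 76, 72, 68}
insert 81 → {101, 95, 93, 81, 76, 72, 68}
insert 78 → {101, 95, 93, 81, 78, 76, 72, 68}
fire next event → 101; now {95, 93, 81, 78, 76, 72, 68}
fire next event → 95; now {93, 81, 78, 76, 72, 68}
insert 89 → {93, 89, 81, 78, 76, 72, 68}
insert 87 → {93, 89, 87, 81, 78, 76, 72, 68}
fire next event → 93; now {89, 87, 81, 78, 76, 72, 68}
fire next event → 89; now {87, 81, 78, 76, 72, 68}
fire next event → 87; now {81, 78, 76, 72, 68}
fire next event → 81; now {78, 76, 72, 68}

100 → 96 → 77 → 60 → 86 → 101 → 95 → 93 → 89 → 87 → 81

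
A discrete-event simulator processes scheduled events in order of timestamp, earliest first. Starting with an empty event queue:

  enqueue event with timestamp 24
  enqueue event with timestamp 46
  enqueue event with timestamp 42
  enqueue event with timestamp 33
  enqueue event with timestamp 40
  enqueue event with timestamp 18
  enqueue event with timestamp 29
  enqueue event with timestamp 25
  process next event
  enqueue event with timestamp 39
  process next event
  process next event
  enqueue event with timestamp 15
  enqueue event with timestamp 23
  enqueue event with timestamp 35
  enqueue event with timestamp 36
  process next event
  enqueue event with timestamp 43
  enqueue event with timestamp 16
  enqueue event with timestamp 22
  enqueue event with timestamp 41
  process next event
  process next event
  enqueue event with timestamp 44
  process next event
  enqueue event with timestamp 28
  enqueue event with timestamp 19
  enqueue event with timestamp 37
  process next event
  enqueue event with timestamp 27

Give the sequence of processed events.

insert 24 → {24}
insert 46 → {24, 46}
insert 42 → {24, 42, 46}
insert 33 → {24, 33, 42, 46}
insert 40 → {24, 33, 40, 42, 46}
insert 18 → {18, 24, 33, 40, 42, 46}
insert 29 → {18, 24, 29, 33, 40, 42, 46}
insert 25 → {18, 24, 25, 29, 33, 40, 42, 46}
process next event → 18; now {24, 25, 29, 33, 40, 42, 46}
insert 39 → {24, 25, 29, 33, 39, 40, 42, 46}
process next event → 24; now {25, 29, 33, 39, 40, 42, 46}
process next event → 25; now {29, 33, 39, 40, 42, 46}
insert 15 → {15, 29, 33, 39, 40, 42, 46}
insert 23 → {15, 23, 29, 33, 39, 40, 42, 46}
insert 35 → {15, 23, 29, 33, 35, 39, 40, 42, 46}
insert 36 → {15, 23, 29, 33, 35, 36, 39, 40, 42, 46}
process next event → 15; now {23, 29, 33, 35, 36, 39, 40, 42, 46}
insert 43 → {23, 29, 33, 35, 36, 39, 40, 42, 43, 46}
insert 16 → {16, 23, 29, 33, 35, 36, 39, 40, 42, 43, 46}
insert 22 → {16, 22, 23, 29, 33, 35, 36, 39, 40, 42, 43, 46}
insert 41 → {16, 22, 23, 29, 33, 35, 36, 39, 40, 41, 42, 43, 46}
process next event → 16; now {22, 23, 29, 33, 35, 36, 39, 40, 41, 42, 43, 46}
process next event → 22; now {23, 29, 33, 35, 36, 39, 40, 41, 42, 43, 46}
insert 44 → {23, 29, 33, 35, 36, 39, 40, 41, 42, 43, 44, 46}
process next event → 23; now {29, 33, 35, 36, 39, 40, 41, 42, 43, 44, 46}
insert 28 → {28, 29, 33, 35, 36, 39, 40, 41, 42, 43, 44, 46}
insert 19 → {19, 28, 29, 33, 35, 36, 39, 40, 41, 42, 43, 44, 46}
insert 37 → {19, 28, 29, 33, 35, 36, 37, 39, 40, 41, 42, 43, 44, 46}
process next event → 19; now {28, 29, 33, 35, 36, 37, 39, 40, 41, 42, 43, 44, 46}
insert 27 → {27, 28, 29, 33, 35, 36, 37, 39, 40, 41, 42, 43, 44, 46}

18, 24, 25, 15, 16, 22, 23, 19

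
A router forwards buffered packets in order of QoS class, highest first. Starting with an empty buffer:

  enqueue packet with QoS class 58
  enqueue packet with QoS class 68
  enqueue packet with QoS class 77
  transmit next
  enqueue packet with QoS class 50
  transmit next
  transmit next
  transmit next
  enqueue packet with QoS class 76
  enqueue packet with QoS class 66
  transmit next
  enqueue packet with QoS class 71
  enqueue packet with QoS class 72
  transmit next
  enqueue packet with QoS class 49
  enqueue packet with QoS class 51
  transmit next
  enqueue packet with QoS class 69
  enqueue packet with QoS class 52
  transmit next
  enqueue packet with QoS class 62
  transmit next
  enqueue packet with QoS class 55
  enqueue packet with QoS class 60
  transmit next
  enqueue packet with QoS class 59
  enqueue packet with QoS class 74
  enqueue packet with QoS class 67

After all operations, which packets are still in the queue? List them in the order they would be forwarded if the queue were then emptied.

[74, 67, 60, 59, 55, 52, 51, 49]

insert 58 → {58}
insert 68 → {68, 58}
insert 77 → {77, 68, 58}
transmit next → 77; now {68, 58}
insert 50 → {68, 58, 50}
transmit next → 68; now {58, 50}
transmit next → 58; now {50}
transmit next → 50; now {}
insert 76 → {76}
insert 66 → {76, 66}
transmit next → 76; now {66}
insert 71 → {71, 66}
insert 72 → {72, 71, 66}
transmit next → 72; now {71, 66}
insert 49 → {71, 66, 49}
insert 51 → {71, 66, 51, 49}
transmit next → 71; now {66, 51, 49}
insert 69 → {69, 66, 51, 49}
insert 52 → {69, 66, 52, 51, 49}
transmit next → 69; now {66, 52, 51, 49}
insert 62 → {66, 62, 52, 51, 49}
transmit next → 66; now {62, 52, 51, 49}
insert 55 → {62, 55, 52, 51, 49}
insert 60 → {62, 60, 55, 52, 51, 49}
transmit next → 62; now {60, 55, 52, 51, 49}
insert 59 → {60, 59, 55, 52, 51, 49}
insert 74 → {74, 60, 59, 55, 52, 51, 49}
insert 67 → {74, 67, 60, 59, 55, 52, 51, 49}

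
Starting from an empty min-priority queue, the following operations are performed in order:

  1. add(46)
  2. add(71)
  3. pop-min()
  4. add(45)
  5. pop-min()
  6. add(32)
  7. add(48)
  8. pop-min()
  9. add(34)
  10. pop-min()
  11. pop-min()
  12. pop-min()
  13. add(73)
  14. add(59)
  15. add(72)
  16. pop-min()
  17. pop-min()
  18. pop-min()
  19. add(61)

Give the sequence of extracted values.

insert 46 → {46}
insert 71 → {46, 71}
pop-min → 46; now {71}
insert 45 → {45, 71}
pop-min → 45; now {71}
insert 32 → {32, 71}
insert 48 → {32, 48, 71}
pop-min → 32; now {48, 71}
insert 34 → {34, 48, 71}
pop-min → 34; now {48, 71}
pop-min → 48; now {71}
pop-min → 71; now {}
insert 73 → {73}
insert 59 → {59, 73}
insert 72 → {59, 72, 73}
pop-min → 59; now {72, 73}
pop-min → 72; now {73}
pop-min → 73; now {}
insert 61 → {61}

46 → 45 → 32 → 34 → 48 → 71 → 59 → 72 → 73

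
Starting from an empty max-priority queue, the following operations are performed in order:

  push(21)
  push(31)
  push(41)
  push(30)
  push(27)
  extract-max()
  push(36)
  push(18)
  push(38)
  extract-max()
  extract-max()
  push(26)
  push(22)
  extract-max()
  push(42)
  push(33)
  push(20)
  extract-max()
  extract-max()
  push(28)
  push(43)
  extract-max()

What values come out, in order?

insert 21 → {21}
insert 31 → {31, 21}
insert 41 → {41, 31, 21}
insert 30 → {41, 31, 30, 21}
insert 27 → {41, 31, 30, 27, 21}
extract-max → 41; now {31, 30, 27, 21}
insert 36 → {36, 31, 30, 27, 21}
insert 18 → {36, 31, 30, 27, 21, 18}
insert 38 → {38, 36, 31, 30, 27, 21, 18}
extract-max → 38; now {36, 31, 30, 27, 21, 18}
extract-max → 36; now {31, 30, 27, 21, 18}
insert 26 → {31, 30, 27, 26, 21, 18}
insert 22 → {31, 30, 27, 26, 22, 21, 18}
extract-max → 31; now {30, 27, 26, 22, 21, 18}
insert 42 → {42, 30, 27, 26, 22, 21, 18}
insert 33 → {42, 33, 30, 27, 26, 22, 21, 18}
insert 20 → {42, 33, 30, 27, 26, 22, 21, 20, 18}
extract-max → 42; now {33, 30, 27, 26, 22, 21, 20, 18}
extract-max → 33; now {30, 27, 26, 22, 21, 20, 18}
insert 28 → {30, 28, 27, 26, 22, 21, 20, 18}
insert 43 → {43, 30, 28, 27, 26, 22, 21, 20, 18}
extract-max → 43; now {30, 28, 27, 26, 22, 21, 20, 18}

41, 38, 36, 31, 42, 33, 43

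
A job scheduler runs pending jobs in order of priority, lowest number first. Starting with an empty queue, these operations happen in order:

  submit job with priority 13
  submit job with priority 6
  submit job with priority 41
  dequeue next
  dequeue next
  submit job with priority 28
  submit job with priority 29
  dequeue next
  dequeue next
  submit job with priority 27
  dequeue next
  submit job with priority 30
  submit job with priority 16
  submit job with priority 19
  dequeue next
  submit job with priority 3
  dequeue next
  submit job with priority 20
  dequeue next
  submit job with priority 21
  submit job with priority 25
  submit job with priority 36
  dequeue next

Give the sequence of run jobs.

6, 13, 28, 29, 27, 16, 3, 19, 20

insert 13 → {13}
insert 6 → {6, 13}
insert 41 → {6, 13, 41}
dequeue next → 6; now {13, 41}
dequeue next → 13; now {41}
insert 28 → {28, 41}
insert 29 → {28, 29, 41}
dequeue next → 28; now {29, 41}
dequeue next → 29; now {41}
insert 27 → {27, 41}
dequeue next → 27; now {41}
insert 30 → {30, 41}
insert 16 → {16, 30, 41}
insert 19 → {16, 19, 30, 41}
dequeue next → 16; now {19, 30, 41}
insert 3 → {3, 19, 30, 41}
dequeue next → 3; now {19, 30, 41}
insert 20 → {19, 20, 30, 41}
dequeue next → 19; now {20, 30, 41}
insert 21 → {20, 21, 30, 41}
insert 25 → {20, 21, 25, 30, 41}
insert 36 → {20, 21, 25, 30, 36, 41}
dequeue next → 20; now {21, 25, 30, 36, 41}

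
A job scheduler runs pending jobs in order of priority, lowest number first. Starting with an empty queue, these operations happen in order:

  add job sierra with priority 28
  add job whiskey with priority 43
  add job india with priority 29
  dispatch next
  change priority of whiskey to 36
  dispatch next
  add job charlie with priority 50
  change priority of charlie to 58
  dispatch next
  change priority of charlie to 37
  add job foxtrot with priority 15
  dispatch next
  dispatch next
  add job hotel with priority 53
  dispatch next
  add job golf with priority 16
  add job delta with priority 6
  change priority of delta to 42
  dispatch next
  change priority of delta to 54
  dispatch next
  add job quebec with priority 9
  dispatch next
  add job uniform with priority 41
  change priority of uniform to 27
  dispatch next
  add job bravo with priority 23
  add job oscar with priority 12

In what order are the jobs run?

[sierra, india, whiskey, foxtrot, charlie, hotel, golf, delta, quebec, uniform]

add sierra (priority 28) → {sierra:28}
add whiskey (priority 43) → {sierra:28, whiskey:43}
add india (priority 29) → {sierra:28, india:29, whiskey:43}
dispatch next → sierra; now {india:29, whiskey:43}
update whiskey to priority 36 → {india:29, whiskey:36}
dispatch next → india; now {whiskey:36}
add charlie (priority 50) → {whiskey:36, charlie:50}
update charlie to priority 58 → {whiskey:36, charlie:58}
dispatch next → whiskey; now {charlie:58}
update charlie to priority 37 → {charlie:37}
add foxtrot (priority 15) → {foxtrot:15, charlie:37}
dispatch next → foxtrot; now {charlie:37}
dispatch next → charlie; now {}
add hotel (priority 53) → {hotel:53}
dispatch next → hotel; now {}
add golf (priority 16) → {golf:16}
add delta (priority 6) → {delta:6, golf:16}
update delta to priority 42 → {golf:16, delta:42}
dispatch next → golf; now {delta:42}
update delta to priority 54 → {delta:54}
dispatch next → delta; now {}
add quebec (priority 9) → {quebec:9}
dispatch next → quebec; now {}
add uniform (priority 41) → {uniform:41}
update uniform to priority 27 → {uniform:27}
dispatch next → uniform; now {}
add bravo (priority 23) → {bravo:23}
add oscar (priority 12) → {oscar:12, bravo:23}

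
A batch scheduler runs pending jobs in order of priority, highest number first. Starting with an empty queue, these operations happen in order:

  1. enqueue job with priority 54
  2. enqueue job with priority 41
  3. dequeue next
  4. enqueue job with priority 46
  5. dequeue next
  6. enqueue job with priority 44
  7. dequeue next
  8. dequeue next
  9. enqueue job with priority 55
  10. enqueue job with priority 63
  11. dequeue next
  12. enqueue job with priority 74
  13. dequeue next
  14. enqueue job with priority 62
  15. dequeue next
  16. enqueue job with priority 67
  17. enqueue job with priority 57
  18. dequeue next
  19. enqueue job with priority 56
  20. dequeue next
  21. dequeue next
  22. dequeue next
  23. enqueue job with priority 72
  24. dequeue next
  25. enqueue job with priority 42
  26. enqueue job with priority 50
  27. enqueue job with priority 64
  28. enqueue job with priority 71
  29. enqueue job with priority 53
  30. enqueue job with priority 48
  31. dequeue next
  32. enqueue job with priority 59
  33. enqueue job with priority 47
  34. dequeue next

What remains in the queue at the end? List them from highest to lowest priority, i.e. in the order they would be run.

59, 53, 50, 48, 47, 42

insert 54 → {54}
insert 41 → {54, 41}
dequeue next → 54; now {41}
insert 46 → {46, 41}
dequeue next → 46; now {41}
insert 44 → {44, 41}
dequeue next → 44; now {41}
dequeue next → 41; now {}
insert 55 → {55}
insert 63 → {63, 55}
dequeue next → 63; now {55}
insert 74 → {74, 55}
dequeue next → 74; now {55}
insert 62 → {62, 55}
dequeue next → 62; now {55}
insert 67 → {67, 55}
insert 57 → {67, 57, 55}
dequeue next → 67; now {57, 55}
insert 56 → {57, 56, 55}
dequeue next → 57; now {56, 55}
dequeue next → 56; now {55}
dequeue next → 55; now {}
insert 72 → {72}
dequeue next → 72; now {}
insert 42 → {42}
insert 50 → {50, 42}
insert 64 → {64, 50, 42}
insert 71 → {71, 64, 50, 42}
insert 53 → {71, 64, 53, 50, 42}
insert 48 → {71, 64, 53, 50, 48, 42}
dequeue next → 71; now {64, 53, 50, 48, 42}
insert 59 → {64, 59, 53, 50, 48, 42}
insert 47 → {64, 59, 53, 50, 48, 47, 42}
dequeue next → 64; now {59, 53, 50, 48, 47, 42}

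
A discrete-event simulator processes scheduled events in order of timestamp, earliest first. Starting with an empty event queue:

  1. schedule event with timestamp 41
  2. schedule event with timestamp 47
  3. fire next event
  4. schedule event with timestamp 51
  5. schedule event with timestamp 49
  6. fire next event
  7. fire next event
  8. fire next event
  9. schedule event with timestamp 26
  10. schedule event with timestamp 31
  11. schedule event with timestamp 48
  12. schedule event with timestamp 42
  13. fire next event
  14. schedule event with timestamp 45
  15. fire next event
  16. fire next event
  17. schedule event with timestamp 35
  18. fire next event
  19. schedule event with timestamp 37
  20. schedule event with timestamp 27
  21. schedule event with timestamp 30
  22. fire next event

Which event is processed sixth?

31

insert 41 → {41}
insert 47 → {41, 47}
fire next event → 41; now {47}
insert 51 → {47, 51}
insert 49 → {47, 49, 51}
fire next event → 47; now {49, 51}
fire next event → 49; now {51}
fire next event → 51; now {}
insert 26 → {26}
insert 31 → {26, 31}
insert 48 → {26, 31, 48}
insert 42 → {26, 31, 42, 48}
fire next event → 26; now {31, 42, 48}
insert 45 → {31, 42, 45, 48}
fire next event → 31; now {42, 45, 48}
fire next event → 42; now {45, 48}
insert 35 → {35, 45, 48}
fire next event → 35; now {45, 48}
insert 37 → {37, 45, 48}
insert 27 → {27, 37, 45, 48}
insert 30 → {27, 30, 37, 45, 48}
fire next event → 27; now {30, 37, 45, 48}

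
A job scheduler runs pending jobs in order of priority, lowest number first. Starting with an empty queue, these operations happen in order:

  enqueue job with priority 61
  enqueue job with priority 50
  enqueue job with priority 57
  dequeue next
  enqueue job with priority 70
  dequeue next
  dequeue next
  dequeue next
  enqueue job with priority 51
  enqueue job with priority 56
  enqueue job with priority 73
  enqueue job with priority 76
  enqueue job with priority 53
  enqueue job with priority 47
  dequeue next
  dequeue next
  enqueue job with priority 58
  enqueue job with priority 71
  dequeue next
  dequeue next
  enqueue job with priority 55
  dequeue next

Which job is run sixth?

insert 61 → {61}
insert 50 → {50, 61}
insert 57 → {50, 57, 61}
dequeue next → 50; now {57, 61}
insert 70 → {57, 61, 70}
dequeue next → 57; now {61, 70}
dequeue next → 61; now {70}
dequeue next → 70; now {}
insert 51 → {51}
insert 56 → {51, 56}
insert 73 → {51, 56, 73}
insert 76 → {51, 56, 73, 76}
insert 53 → {51, 53, 56, 73, 76}
insert 47 → {47, 51, 53, 56, 73, 76}
dequeue next → 47; now {51, 53, 56, 73, 76}
dequeue next → 51; now {53, 56, 73, 76}
insert 58 → {53, 56, 58, 73, 76}
insert 71 → {53, 56, 58, 71, 73, 76}
dequeue next → 53; now {56, 58, 71, 73, 76}
dequeue next → 56; now {58, 71, 73, 76}
insert 55 → {55, 58, 71, 73, 76}
dequeue next → 55; now {58, 71, 73, 76}

51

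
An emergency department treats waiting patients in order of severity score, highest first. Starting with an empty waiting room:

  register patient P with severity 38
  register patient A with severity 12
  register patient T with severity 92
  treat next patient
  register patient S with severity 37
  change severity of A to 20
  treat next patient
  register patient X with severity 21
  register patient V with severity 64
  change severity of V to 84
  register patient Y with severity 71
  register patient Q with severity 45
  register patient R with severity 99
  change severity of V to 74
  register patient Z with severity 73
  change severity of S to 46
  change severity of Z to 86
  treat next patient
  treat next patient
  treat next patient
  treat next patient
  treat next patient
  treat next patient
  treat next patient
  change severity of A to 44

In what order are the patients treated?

add P (severity 38) → {P:38}
add A (severity 12) → {P:38, A:12}
add T (severity 92) → {T:92, P:38, A:12}
treat next patient → T; now {P:38, A:12}
add S (severity 37) → {P:38, S:37, A:12}
update A to severity 20 → {P:38, S:37, A:20}
treat next patient → P; now {S:37, A:20}
add X (severity 21) → {S:37, X:21, A:20}
add V (severity 64) → {V:64, S:37, X:21, A:20}
update V to severity 84 → {V:84, S:37, X:21, A:20}
add Y (severity 71) → {V:84, Y:71, S:37, X:21, A:20}
add Q (severity 45) → {V:84, Y:71, Q:45, S:37, X:21, A:20}
add R (severity 99) → {R:99, V:84, Y:71, Q:45, S:37, X:21, A:20}
update V to severity 74 → {R:99, V:74, Y:71, Q:45, S:37, X:21, A:20}
add Z (severity 73) → {R:99, V:74, Z:73, Y:71, Q:45, S:37, X:21, A:20}
update S to severity 46 → {R:99, V:74, Z:73, Y:71, S:46, Q:45, X:21, A:20}
update Z to severity 86 → {R:99, Z:86, V:74, Y:71, S:46, Q:45, X:21, A:20}
treat next patient → R; now {Z:86, V:74, Y:71, S:46, Q:45, X:21, A:20}
treat next patient → Z; now {V:74, Y:71, S:46, Q:45, X:21, A:20}
treat next patient → V; now {Y:71, S:46, Q:45, X:21, A:20}
treat next patient → Y; now {S:46, Q:45, X:21, A:20}
treat next patient → S; now {Q:45, X:21, A:20}
treat next patient → Q; now {X:21, A:20}
treat next patient → X; now {A:20}
update A to severity 44 → {A:44}

T, P, R, Z, V, Y, S, Q, X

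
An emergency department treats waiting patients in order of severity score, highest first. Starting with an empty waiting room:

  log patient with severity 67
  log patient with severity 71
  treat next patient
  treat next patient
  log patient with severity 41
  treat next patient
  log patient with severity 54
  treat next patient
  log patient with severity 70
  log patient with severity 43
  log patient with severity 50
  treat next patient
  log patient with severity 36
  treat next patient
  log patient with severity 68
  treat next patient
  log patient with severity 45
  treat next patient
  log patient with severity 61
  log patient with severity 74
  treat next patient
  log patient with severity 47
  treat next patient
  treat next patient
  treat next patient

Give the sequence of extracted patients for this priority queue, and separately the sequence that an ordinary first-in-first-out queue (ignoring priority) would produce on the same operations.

insert 67 → {67}
insert 71 → {71, 67}
treat next patient → 71; now {67}
treat next patient → 67; now {}
insert 41 → {41}
treat next patient → 41; now {}
insert 54 → {54}
treat next patient → 54; now {}
insert 70 → {70}
insert 43 → {70, 43}
insert 50 → {70, 50, 43}
treat next patient → 70; now {50, 43}
insert 36 → {50, 43, 36}
treat next patient → 50; now {43, 36}
insert 68 → {68, 43, 36}
treat next patient → 68; now {43, 36}
insert 45 → {45, 43, 36}
treat next patient → 45; now {43, 36}
insert 61 → {61, 43, 36}
insert 74 → {74, 61, 43, 36}
treat next patient → 74; now {61, 43, 36}
insert 47 → {61, 47, 43, 36}
treat next patient → 61; now {47, 43, 36}
treat next patient → 47; now {43, 36}
treat next patient → 43; now {36}

priority queue: 71, 67, 41, 54, 70, 50, 68, 45, 74, 61, 47, 43; FIFO queue: 67, 71, 41, 54, 70, 43, 50, 36, 68, 45, 61, 74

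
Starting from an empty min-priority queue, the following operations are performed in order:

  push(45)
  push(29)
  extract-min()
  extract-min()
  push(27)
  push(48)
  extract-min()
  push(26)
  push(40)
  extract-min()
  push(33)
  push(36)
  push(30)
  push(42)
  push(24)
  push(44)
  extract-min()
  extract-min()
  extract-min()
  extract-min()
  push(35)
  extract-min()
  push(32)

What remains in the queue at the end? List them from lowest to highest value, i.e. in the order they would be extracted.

insert 45 → {45}
insert 29 → {29, 45}
extract-min → 29; now {45}
extract-min → 45; now {}
insert 27 → {27}
insert 48 → {27, 48}
extract-min → 27; now {48}
insert 26 → {26, 48}
insert 40 → {26, 40, 48}
extract-min → 26; now {40, 48}
insert 33 → {33, 40, 48}
insert 36 → {33, 36, 40, 48}
insert 30 → {30, 33, 36, 40, 48}
insert 42 → {30, 33, 36, 40, 42, 48}
insert 24 → {24, 30, 33, 36, 40, 42, 48}
insert 44 → {24, 30, 33, 36, 40, 42, 44, 48}
extract-min → 24; now {30, 33, 36, 40, 42, 44, 48}
extract-min → 30; now {33, 36, 40, 42, 44, 48}
extract-min → 33; now {36, 40, 42, 44, 48}
extract-min → 36; now {40, 42, 44, 48}
insert 35 → {35, 40, 42, 44, 48}
extract-min → 35; now {40, 42, 44, 48}
insert 32 → {32, 40, 42, 44, 48}

32, 40, 42, 44, 48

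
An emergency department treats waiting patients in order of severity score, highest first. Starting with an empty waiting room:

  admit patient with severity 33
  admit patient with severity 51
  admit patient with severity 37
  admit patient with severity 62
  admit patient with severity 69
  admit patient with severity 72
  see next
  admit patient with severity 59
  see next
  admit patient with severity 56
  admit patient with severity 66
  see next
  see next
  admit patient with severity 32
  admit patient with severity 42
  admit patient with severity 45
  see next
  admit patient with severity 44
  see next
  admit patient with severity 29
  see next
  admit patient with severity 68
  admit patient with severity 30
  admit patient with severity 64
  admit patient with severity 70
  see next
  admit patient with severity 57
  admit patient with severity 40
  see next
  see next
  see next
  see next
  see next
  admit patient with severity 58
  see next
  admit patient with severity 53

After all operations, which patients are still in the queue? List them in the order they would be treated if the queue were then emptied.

53, 42, 40, 37, 33, 32, 30, 29

insert 33 → {33}
insert 51 → {51, 33}
insert 37 → {51, 37, 33}
insert 62 → {62, 51, 37, 33}
insert 69 → {69, 62, 51, 37, 33}
insert 72 → {72, 69, 62, 51, 37, 33}
see next → 72; now {69, 62, 51, 37, 33}
insert 59 → {69, 62, 59, 51, 37, 33}
see next → 69; now {62, 59, 51, 37, 33}
insert 56 → {62, 59, 56, 51, 37, 33}
insert 66 → {66, 62, 59, 56, 51, 37, 33}
see next → 66; now {62, 59, 56, 51, 37, 33}
see next → 62; now {59, 56, 51, 37, 33}
insert 32 → {59, 56, 51, 37, 33, 32}
insert 42 → {59, 56, 51, 42, 37, 33, 32}
insert 45 → {59, 56, 51, 45, 42, 37, 33, 32}
see next → 59; now {56, 51, 45, 42, 37, 33, 32}
insert 44 → {56, 51, 45, 44, 42, 37, 33, 32}
see next → 56; now {51, 45, 44, 42, 37, 33, 32}
insert 29 → {51, 45, 44, 42, 37, 33, 32, 29}
see next → 51; now {45, 44, 42, 37, 33, 32, 29}
insert 68 → {68, 45, 44, 42, 37, 33, 32, 29}
insert 30 → {68, 45, 44, 42, 37, 33, 32, 30, 29}
insert 64 → {68, 64, 45, 44, 42, 37, 33, 32, 30, 29}
insert 70 → {70, 68, 64, 45, 44, 42, 37, 33, 32, 30, 29}
see next → 70; now {68, 64, 45, 44, 42, 37, 33, 32, 30, 29}
insert 57 → {68, 64, 57, 45, 44, 42, 37, 33, 32, 30, 29}
insert 40 → {68, 64, 57, 45, 44, 42, 40, 37, 33, 32, 30, 29}
see next → 68; now {64, 57, 45, 44, 42, 40, 37, 33, 32, 30, 29}
see next → 64; now {57, 45, 44, 42, 40, 37, 33, 32, 30, 29}
see next → 57; now {45, 44, 42, 40, 37, 33, 32, 30, 29}
see next → 45; now {44, 42, 40, 37, 33, 32, 30, 29}
see next → 44; now {42, 40, 37, 33, 32, 30, 29}
insert 58 → {58, 42, 40, 37, 33, 32, 30, 29}
see next → 58; now {42, 40, 37, 33, 32, 30, 29}
insert 53 → {53, 42, 40, 37, 33, 32, 30, 29}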